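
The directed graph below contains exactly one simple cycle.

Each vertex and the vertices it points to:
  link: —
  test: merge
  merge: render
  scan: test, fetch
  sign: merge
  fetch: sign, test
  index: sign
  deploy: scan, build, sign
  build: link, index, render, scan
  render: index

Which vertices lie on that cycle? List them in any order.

DFS with gray/black marking from render:
render gray
  index gray
    sign gray
      merge gray
        merge→render: render is gray → back edge
Back edge closes the cycle render → index → sign → merge → render; its vertices are {sign, index, merge, render}.

sign, index, merge, render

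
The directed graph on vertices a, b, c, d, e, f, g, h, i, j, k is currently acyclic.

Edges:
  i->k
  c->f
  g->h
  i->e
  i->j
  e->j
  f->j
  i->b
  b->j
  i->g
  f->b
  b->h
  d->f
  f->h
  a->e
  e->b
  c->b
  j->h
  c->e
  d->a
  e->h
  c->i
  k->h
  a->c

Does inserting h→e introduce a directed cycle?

Yes

Adding h→e creates a cycle iff e can already reach h.
Path from e: e → h.
So e → … → h → e is a cycle.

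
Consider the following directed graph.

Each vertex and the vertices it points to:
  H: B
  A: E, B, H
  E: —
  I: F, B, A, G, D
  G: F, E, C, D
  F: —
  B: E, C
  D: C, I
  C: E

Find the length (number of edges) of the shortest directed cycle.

For each vertex v, BFS finds the shortest path from v back to v.
The shortest such closed walk is D → I → D, length 2.

2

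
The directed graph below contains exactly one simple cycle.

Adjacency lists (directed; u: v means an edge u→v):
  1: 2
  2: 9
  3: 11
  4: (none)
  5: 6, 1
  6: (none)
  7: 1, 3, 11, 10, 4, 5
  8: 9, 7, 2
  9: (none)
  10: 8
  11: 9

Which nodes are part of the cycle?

7, 8, 10

DFS with gray/black marking from 7:
7 gray
  1 gray
    2 gray
      9 gray
      9 black
    2 black
  1 black
  3 gray
    11 gray
      11→9: 9 black — skip
    11 black
  3 black
  7→11: 11 black — skip
  10 gray
    8 gray
      8→9: 9 black — skip
      8→7: 7 is gray → back edge
Back edge closes the cycle 7 → 10 → 8 → 7; its vertices are {7, 8, 10}.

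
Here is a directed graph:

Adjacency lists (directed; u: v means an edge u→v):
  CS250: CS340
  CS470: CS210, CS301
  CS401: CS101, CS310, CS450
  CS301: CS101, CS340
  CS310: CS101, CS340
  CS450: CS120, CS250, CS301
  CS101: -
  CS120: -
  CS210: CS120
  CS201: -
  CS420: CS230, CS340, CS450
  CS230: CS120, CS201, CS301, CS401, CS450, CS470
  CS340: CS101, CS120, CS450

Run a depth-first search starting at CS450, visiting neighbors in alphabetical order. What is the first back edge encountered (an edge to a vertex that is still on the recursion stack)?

CS340→CS450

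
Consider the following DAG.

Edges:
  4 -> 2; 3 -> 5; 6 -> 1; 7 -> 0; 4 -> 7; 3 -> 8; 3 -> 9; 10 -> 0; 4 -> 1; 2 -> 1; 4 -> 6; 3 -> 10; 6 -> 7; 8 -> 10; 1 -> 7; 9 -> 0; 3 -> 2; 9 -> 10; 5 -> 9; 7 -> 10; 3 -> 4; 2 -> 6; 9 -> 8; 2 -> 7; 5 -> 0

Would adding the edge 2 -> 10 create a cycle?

Adding 2→10 creates a cycle iff 10 can already reach 2.
Explore from 10: no path reaches 2. The graph stays acyclic.

No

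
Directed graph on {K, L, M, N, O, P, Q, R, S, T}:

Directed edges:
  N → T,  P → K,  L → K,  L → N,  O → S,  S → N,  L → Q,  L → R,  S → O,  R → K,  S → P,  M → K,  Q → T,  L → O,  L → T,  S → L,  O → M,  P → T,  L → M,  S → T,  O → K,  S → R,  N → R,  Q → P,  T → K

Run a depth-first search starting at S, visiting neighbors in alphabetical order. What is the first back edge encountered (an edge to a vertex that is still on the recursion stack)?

DFS from S (visiting neighbors in alphabetical order); mark gray on enter, black on exit:
S gray
  L gray
    K gray
    K black
    M gray
      M→K: K black — skip
    M black
    N gray
      R gray
        R→K: K black — skip
      R black
      T gray
        T→K: K black — skip
      T black
    N black
    O gray
      O→K: K black — skip
      O→M: M black — skip
      O→S: S is gray → back edge
First back edge: O → S.

O->S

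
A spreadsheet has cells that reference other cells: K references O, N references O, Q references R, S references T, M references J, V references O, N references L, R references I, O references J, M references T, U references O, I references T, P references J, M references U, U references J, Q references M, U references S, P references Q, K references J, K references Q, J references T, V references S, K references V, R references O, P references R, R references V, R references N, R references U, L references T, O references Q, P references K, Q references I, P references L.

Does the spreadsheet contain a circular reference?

Yes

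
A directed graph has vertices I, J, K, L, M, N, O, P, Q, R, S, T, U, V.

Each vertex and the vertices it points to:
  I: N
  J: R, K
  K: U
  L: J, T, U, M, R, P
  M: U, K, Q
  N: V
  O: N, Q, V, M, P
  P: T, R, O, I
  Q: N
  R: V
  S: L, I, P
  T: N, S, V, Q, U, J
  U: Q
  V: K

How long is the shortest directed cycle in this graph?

2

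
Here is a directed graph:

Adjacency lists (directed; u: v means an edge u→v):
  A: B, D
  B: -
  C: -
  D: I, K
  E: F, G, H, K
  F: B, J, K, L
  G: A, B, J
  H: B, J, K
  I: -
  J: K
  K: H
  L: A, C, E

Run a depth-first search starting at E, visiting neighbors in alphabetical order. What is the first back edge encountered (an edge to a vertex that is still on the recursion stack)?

DFS from E (visiting neighbors in alphabetical order); mark gray on enter, black on exit:
E gray
  F gray
    B gray
    B black
    J gray
      K gray
        H gray
          H→B: B black — skip
          H→J: J is gray → back edge
First back edge: H → J.

H→J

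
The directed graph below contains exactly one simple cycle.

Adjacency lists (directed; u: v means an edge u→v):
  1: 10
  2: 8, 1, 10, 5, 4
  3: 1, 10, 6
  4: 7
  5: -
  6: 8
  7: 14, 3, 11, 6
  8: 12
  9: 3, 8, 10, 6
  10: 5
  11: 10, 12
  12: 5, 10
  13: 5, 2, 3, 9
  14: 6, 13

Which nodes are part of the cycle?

DFS with gray/black marking from 4:
4 gray
  7 gray
    14 gray
      6 gray
        8 gray
          12 gray
            5 gray
            5 black
            10 gray
              10→5: 5 black — skip
            10 black
          12 black
        8 black
      6 black
      13 gray
        13→5: 5 black — skip
        2 gray
          2→8: 8 black — skip
          1 gray
            1→10: 10 black — skip
          1 black
          2→10: 10 black — skip
          2→5: 5 black — skip
          2→4: 4 is gray → back edge
Back edge closes the cycle 4 → 7 → 14 → 13 → 2 → 4; its vertices are {2, 4, 7, 13, 14}.

2, 4, 7, 13, 14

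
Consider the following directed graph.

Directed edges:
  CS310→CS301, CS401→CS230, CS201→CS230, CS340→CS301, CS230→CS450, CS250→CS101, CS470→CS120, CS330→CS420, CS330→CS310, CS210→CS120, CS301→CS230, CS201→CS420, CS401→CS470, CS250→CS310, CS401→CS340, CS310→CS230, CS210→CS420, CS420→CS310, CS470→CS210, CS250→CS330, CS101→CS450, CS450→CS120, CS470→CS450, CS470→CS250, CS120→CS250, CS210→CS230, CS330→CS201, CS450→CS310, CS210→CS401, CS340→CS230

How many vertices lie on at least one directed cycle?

13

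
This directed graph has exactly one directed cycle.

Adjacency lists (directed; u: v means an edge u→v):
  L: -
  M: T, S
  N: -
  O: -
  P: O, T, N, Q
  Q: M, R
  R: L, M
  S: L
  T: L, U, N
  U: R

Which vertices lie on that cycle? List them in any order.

DFS with gray/black marking from T:
T gray
  L gray
  L black
  U gray
    R gray
      R→L: L black — skip
      M gray
        M→T: T is gray → back edge
Back edge closes the cycle T → U → R → M → T; its vertices are {M, R, T, U}.

M, R, T, U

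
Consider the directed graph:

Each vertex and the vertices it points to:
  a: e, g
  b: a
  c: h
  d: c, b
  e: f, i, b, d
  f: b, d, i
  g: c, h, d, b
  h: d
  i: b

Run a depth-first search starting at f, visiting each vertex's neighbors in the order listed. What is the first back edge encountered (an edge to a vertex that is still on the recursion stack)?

e->f

DFS from f (visiting each vertex's neighbors in the order listed); mark gray on enter, black on exit:
f gray
  b gray
    a gray
      e gray
        e→f: f is gray → back edge
First back edge: e → f.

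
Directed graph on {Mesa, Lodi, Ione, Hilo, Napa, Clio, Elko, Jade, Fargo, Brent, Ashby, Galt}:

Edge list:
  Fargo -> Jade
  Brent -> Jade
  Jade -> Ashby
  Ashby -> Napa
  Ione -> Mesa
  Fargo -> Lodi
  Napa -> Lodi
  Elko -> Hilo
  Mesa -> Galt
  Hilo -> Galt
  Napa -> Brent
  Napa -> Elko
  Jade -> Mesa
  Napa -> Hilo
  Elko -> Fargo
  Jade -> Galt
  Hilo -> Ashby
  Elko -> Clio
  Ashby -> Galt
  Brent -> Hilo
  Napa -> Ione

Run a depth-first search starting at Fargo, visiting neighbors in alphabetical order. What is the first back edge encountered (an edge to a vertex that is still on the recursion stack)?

DFS from Fargo (visiting neighbors in alphabetical order); mark gray on enter, black on exit:
Fargo gray
  Jade gray
    Ashby gray
      Galt gray
      Galt black
      Napa gray
        Brent gray
          Hilo gray
            Hilo→Ashby: Ashby is gray → back edge
First back edge: Hilo → Ashby.

Hilo→Ashby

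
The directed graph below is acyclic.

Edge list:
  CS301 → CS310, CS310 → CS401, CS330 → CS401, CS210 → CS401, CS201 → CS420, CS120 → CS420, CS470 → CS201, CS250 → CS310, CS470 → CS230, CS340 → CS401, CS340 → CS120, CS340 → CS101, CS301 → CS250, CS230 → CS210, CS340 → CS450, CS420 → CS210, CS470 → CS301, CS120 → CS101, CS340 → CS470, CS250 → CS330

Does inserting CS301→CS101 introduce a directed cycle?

No

Adding CS301→CS101 creates a cycle iff CS101 can already reach CS301.
Explore from CS101: no path reaches CS301. The graph stays acyclic.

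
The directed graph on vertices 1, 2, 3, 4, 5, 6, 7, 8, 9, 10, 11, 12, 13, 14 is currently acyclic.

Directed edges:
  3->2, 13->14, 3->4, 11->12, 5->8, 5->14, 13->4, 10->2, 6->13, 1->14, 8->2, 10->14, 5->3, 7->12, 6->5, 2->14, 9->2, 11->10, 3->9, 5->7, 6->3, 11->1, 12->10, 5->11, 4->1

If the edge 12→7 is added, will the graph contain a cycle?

Yes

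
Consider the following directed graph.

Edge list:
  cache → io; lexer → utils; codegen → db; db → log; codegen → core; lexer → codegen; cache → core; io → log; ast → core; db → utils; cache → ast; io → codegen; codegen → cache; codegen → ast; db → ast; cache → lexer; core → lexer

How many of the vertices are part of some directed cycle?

A vertex is on a directed cycle iff it belongs to a strongly connected component of size ≥ 2 (or has a self-loop).
The vertices on cycles are {db, io, ast, core, cache, lexer, codegen} — 7 in total.

7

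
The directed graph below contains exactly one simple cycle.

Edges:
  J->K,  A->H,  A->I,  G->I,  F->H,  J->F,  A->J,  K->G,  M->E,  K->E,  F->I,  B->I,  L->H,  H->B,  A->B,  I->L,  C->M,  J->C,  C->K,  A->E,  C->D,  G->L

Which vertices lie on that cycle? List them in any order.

DFS with gray/black marking from H:
H gray
  B gray
    I gray
      L gray
        L→H: H is gray → back edge
Back edge closes the cycle H → B → I → L → H; its vertices are {B, H, I, L}.

B, H, I, L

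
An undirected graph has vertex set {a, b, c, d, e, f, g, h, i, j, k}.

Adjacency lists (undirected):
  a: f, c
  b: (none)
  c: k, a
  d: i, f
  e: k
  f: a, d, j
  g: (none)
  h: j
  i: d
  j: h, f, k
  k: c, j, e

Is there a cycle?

DFS, tracking each vertex's parent; an edge to a visited non-parent vertex closes a cycle.
Start from a:
visit a (parent –)
  visit f (parent a)
    f–a: parent, skip
    visit d (parent f)
      visit i (parent d)
        i–d: parent, skip
      d–f: parent, skip
    visit j (parent f)
      visit h (parent j)
        h–j: parent, skip
      j–f: parent, skip
      visit k (parent j)
        visit c (parent k)
          c–k: parent, skip
          c–a: a visited and ≠ parent → cycle
Cycle: a – f – j – k – c – a.

Yes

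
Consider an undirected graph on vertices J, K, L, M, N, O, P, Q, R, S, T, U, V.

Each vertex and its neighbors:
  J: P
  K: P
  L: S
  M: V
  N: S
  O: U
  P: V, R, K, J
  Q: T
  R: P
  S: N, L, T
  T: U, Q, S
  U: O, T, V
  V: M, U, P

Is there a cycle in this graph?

DFS, tracking each vertex's parent; an edge to a visited non-parent vertex closes a cycle.
Start from U:
visit U (parent –)
  visit O (parent U)
    O–U: parent, skip
  visit T (parent U)
    T–U: parent, skip
    visit Q (parent T)
      Q–T: parent, skip
    visit S (parent T)
      visit N (parent S)
        N–S: parent, skip
      visit L (parent S)
        L–S: parent, skip
      S–T: parent, skip
  visit V (parent U)
    visit M (parent V)
      M–V: parent, skip
    V–U: parent, skip
    visit P (parent V)
      P–V: parent, skip
      visit R (parent P)
        R–P: parent, skip
      visit K (parent P)
        K–P: parent, skip
      visit J (parent P)
        J–P: parent, skip
No non-parent visited neighbor found — the graph is a forest.

No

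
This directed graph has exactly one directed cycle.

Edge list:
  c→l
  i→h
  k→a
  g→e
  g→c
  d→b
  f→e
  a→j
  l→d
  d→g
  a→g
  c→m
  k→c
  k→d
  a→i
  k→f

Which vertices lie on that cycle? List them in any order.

c, d, g, l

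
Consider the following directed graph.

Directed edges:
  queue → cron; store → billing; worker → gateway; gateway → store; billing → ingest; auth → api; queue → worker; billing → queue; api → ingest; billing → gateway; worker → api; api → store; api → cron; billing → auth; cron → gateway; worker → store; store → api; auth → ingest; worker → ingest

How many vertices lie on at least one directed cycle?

8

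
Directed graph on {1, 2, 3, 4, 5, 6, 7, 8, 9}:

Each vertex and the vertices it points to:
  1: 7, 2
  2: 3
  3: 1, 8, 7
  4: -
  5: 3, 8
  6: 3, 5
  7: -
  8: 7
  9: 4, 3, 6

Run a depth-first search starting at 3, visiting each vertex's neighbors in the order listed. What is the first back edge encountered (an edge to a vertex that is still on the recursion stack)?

DFS from 3 (visiting each vertex's neighbors in the order listed); mark gray on enter, black on exit:
3 gray
  1 gray
    7 gray
    7 black
    2 gray
      2→3: 3 is gray → back edge
First back edge: 2 → 3.

2→3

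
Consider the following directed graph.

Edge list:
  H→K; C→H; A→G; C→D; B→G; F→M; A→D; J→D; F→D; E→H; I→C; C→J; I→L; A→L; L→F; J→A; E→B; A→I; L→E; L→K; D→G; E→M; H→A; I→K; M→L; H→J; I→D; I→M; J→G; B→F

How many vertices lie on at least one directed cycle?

10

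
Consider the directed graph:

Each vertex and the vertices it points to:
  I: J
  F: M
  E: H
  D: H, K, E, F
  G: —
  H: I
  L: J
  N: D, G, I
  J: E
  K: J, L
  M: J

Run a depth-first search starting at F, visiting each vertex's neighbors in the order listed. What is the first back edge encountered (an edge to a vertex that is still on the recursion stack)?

I->J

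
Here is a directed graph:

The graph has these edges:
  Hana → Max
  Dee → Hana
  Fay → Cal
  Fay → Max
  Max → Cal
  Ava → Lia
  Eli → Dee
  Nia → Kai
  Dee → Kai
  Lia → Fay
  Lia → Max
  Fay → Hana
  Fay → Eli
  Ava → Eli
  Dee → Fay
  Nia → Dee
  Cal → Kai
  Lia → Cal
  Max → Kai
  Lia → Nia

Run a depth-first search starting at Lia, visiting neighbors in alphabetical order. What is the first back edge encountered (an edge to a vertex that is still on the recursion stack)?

Dee→Fay

DFS from Lia (visiting neighbors in alphabetical order); mark gray on enter, black on exit:
Lia gray
  Cal gray
    Kai gray
    Kai black
  Cal black
  Fay gray
    Fay→Cal: Cal black — skip
    Eli gray
      Dee gray
        Dee→Fay: Fay is gray → back edge
First back edge: Dee → Fay.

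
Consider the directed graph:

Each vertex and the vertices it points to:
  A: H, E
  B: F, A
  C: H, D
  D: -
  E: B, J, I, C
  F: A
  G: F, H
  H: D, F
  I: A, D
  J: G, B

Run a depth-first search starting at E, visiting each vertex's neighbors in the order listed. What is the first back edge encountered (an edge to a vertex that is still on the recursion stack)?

H->F

DFS from E (visiting each vertex's neighbors in the order listed); mark gray on enter, black on exit:
E gray
  B gray
    F gray
      A gray
        H gray
          D gray
          D black
          H→F: F is gray → back edge
First back edge: H → F.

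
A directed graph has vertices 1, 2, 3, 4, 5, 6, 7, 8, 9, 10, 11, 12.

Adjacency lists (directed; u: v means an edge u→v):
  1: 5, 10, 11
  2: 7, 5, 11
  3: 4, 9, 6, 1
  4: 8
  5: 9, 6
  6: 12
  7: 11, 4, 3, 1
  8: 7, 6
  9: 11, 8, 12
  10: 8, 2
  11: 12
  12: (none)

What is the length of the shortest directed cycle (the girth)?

3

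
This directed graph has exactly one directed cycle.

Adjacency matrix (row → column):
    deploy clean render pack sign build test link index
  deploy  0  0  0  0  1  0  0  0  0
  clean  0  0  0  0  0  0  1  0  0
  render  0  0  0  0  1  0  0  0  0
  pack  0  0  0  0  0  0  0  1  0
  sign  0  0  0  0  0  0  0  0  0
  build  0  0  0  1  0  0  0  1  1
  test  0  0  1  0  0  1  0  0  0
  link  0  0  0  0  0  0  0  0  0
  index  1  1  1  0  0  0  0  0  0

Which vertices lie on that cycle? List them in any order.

test, build, clean, index

DFS with gray/black marking from build:
build gray
  link gray
  link black
  index gray
    clean gray
      test gray
        test→build: build is gray → back edge
Back edge closes the cycle build → index → clean → test → build; its vertices are {test, build, clean, index}.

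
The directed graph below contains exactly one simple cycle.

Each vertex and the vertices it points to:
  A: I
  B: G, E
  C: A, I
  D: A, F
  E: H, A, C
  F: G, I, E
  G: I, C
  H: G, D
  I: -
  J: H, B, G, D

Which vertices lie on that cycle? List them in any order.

D, E, F, H

DFS with gray/black marking from H:
H gray
  G gray
    I gray
    I black
    C gray
      A gray
        A→I: I black — skip
      A black
      C→I: I black — skip
    C black
  G black
  D gray
    D→A: A black — skip
    F gray
      F→G: G black — skip
      F→I: I black — skip
      E gray
        E→H: H is gray → back edge
Back edge closes the cycle H → D → F → E → H; its vertices are {D, E, F, H}.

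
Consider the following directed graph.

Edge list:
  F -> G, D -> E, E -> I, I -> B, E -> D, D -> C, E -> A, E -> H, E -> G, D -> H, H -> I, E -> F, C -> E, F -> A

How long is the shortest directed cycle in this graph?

2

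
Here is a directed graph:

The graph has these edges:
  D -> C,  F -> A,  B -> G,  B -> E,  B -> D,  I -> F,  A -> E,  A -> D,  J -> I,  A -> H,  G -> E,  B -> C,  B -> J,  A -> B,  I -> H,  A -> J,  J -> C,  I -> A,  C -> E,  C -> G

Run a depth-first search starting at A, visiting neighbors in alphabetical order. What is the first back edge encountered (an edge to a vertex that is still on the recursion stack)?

I->A

DFS from A (visiting neighbors in alphabetical order); mark gray on enter, black on exit:
A gray
  B gray
    C gray
      E gray
      E black
      G gray
        G→E: E black — skip
      G black
    C black
    D gray
      D→C: C black — skip
    D black
    B→E: E black — skip
    B→G: G black — skip
    J gray
      J→C: C black — skip
      I gray
        I→A: A is gray → back edge
First back edge: I → A.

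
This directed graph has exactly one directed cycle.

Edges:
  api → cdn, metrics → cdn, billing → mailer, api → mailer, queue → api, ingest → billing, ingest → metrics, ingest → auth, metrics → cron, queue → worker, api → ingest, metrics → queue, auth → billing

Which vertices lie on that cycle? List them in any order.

api, queue, ingest, metrics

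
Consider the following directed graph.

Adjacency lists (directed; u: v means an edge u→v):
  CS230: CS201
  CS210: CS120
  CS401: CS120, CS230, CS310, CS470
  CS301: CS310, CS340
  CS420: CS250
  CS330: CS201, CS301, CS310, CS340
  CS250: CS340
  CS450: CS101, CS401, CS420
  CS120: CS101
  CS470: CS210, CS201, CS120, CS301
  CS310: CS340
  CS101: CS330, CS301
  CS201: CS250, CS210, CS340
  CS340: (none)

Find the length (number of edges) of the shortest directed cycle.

For each vertex v, BFS finds the shortest path from v back to v.
The shortest such closed walk is CS210 → CS120 → CS101 → CS330 → CS201 → CS210, length 5.

5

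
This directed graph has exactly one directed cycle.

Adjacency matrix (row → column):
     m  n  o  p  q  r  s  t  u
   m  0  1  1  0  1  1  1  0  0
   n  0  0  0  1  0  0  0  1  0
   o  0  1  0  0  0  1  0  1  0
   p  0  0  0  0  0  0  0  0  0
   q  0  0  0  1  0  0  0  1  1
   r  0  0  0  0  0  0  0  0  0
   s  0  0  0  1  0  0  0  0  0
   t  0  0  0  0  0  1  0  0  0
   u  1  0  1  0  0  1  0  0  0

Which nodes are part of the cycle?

m, q, u

DFS with gray/black marking from u:
u gray
  o gray
    t gray
      r gray
      r black
    t black
    n gray
      p gray
      p black
      n→t: t black — skip
    n black
    o→r: r black — skip
  o black
  m gray
    m→r: r black — skip
    s gray
      s→p: p black — skip
    s black
    m→o: o black — skip
    q gray
      q→t: t black — skip
      q→p: p black — skip
      q→u: u is gray → back edge
Back edge closes the cycle u → m → q → u; its vertices are {m, q, u}.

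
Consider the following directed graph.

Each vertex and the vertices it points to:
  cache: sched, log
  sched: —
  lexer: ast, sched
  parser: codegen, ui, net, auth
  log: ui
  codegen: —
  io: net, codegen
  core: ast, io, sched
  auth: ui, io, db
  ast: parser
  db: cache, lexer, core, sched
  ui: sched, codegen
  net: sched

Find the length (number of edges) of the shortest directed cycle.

5

For each vertex v, BFS finds the shortest path from v back to v.
The shortest such closed walk is db → lexer → ast → parser → auth → db, length 5.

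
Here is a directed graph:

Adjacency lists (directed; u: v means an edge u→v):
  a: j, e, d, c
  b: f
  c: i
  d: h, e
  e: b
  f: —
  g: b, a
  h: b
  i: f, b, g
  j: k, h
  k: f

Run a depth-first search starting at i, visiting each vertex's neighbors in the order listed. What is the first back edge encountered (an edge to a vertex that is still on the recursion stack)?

DFS from i (visiting each vertex's neighbors in the order listed); mark gray on enter, black on exit:
i gray
  f gray
  f black
  b gray
    b→f: f black — skip
  b black
  g gray
    g→b: b black — skip
    a gray
      j gray
        k gray
          k→f: f black — skip
        k black
        h gray
          h→b: b black — skip
        h black
      j black
      e gray
        e→b: b black — skip
      e black
      d gray
        d→h: h black — skip
        d→e: e black — skip
      d black
      c gray
        c→i: i is gray → back edge
First back edge: c → i.

c→i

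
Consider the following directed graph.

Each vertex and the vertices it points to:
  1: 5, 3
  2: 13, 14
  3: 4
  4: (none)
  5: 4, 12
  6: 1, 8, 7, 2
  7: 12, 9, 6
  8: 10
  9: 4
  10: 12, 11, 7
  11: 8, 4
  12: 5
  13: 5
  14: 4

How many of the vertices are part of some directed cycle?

7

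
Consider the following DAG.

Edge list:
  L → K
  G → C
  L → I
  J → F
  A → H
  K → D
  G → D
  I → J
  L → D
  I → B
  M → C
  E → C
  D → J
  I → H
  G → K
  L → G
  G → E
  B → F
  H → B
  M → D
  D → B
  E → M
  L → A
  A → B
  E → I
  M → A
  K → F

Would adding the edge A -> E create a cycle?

Yes

Adding A→E creates a cycle iff E can already reach A.
Path from E: E → M → A.
So E → … → A → E is a cycle.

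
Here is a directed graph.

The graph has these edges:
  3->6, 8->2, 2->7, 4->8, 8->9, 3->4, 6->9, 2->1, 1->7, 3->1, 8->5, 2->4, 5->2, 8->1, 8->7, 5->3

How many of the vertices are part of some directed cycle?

5

A vertex is on a directed cycle iff it belongs to a strongly connected component of size ≥ 2 (or has a self-loop).
The vertices on cycles are {2, 3, 4, 5, 8} — 5 in total.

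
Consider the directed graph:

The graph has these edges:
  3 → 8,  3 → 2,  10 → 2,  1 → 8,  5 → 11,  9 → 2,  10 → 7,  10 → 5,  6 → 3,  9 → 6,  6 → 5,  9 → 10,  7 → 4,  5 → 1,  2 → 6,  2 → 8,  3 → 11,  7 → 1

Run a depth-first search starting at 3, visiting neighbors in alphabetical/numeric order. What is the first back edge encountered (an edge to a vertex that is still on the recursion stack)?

DFS from 3 (visiting neighbors in alphabetical/numeric order); mark gray on enter, black on exit:
3 gray
  2 gray
    6 gray
      6→3: 3 is gray → back edge
First back edge: 6 → 3.

6→3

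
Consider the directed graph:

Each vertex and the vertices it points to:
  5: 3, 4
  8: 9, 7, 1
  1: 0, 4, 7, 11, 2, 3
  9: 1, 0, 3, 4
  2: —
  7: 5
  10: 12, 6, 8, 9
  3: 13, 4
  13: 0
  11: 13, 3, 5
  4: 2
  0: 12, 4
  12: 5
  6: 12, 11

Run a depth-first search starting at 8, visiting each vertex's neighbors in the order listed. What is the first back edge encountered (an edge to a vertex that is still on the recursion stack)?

DFS from 8 (visiting each vertex's neighbors in the order listed); mark gray on enter, black on exit:
8 gray
  9 gray
    1 gray
      0 gray
        12 gray
          5 gray
            3 gray
              13 gray
                13→0: 0 is gray → back edge
First back edge: 13 → 0.

13->0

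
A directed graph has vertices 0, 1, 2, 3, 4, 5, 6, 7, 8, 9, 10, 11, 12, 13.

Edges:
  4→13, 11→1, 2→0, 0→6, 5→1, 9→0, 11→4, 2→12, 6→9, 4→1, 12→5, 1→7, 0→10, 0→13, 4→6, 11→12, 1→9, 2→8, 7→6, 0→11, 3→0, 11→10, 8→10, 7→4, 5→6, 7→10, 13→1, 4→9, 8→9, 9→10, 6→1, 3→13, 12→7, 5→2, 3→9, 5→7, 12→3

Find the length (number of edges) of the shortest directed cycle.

3

For each vertex v, BFS finds the shortest path from v back to v.
The shortest such closed walk is 2 → 12 → 5 → 2, length 3.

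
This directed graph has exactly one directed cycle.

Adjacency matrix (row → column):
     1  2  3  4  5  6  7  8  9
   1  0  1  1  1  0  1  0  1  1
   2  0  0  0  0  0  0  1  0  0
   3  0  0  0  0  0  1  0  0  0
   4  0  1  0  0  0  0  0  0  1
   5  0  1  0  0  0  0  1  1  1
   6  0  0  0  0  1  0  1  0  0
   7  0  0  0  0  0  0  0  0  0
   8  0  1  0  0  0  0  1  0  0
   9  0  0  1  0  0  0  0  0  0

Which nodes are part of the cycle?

3, 5, 6, 9

DFS with gray/black marking from 6:
6 gray
  5 gray
    9 gray
      3 gray
        3→6: 6 is gray → back edge
Back edge closes the cycle 6 → 5 → 9 → 3 → 6; its vertices are {3, 5, 6, 9}.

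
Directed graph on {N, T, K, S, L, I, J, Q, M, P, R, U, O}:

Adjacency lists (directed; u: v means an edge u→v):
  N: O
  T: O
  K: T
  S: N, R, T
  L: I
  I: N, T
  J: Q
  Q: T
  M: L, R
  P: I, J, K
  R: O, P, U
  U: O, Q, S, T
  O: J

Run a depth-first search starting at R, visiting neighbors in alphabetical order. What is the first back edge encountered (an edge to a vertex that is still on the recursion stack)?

T->O

DFS from R (visiting neighbors in alphabetical order); mark gray on enter, black on exit:
R gray
  O gray
    J gray
      Q gray
        T gray
          T→O: O is gray → back edge
First back edge: T → O.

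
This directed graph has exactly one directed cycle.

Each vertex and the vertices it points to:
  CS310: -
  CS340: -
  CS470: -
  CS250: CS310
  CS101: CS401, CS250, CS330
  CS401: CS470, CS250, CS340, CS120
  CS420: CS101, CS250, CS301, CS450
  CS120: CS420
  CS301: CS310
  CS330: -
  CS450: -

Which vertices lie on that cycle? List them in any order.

CS101, CS120, CS401, CS420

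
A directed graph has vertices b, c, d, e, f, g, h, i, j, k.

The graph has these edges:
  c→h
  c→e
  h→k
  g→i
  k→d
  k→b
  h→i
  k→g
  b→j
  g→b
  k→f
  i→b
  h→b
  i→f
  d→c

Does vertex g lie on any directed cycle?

No

g lies on a cycle iff there is a path from g back to itself.
Exploring from g, it never reaches itself; equivalently, its strongly connected component is a singleton.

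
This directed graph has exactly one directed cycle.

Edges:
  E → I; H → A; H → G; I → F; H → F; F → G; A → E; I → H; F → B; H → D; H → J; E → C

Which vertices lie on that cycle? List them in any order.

DFS with gray/black marking from I:
I gray
  F gray
    G gray
    G black
    B gray
    B black
  F black
  H gray
    H→F: F black — skip
    A gray
      E gray
        E→I: I is gray → back edge
Back edge closes the cycle I → H → A → E → I; its vertices are {A, E, H, I}.

A, E, H, I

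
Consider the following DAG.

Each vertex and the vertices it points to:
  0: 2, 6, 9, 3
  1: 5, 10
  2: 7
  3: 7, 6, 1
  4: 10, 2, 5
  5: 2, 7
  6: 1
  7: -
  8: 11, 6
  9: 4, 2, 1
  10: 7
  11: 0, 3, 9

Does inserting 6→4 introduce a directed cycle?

Adding 6→4 creates a cycle iff 4 can already reach 6.
Explore from 4: no path reaches 6. The graph stays acyclic.

No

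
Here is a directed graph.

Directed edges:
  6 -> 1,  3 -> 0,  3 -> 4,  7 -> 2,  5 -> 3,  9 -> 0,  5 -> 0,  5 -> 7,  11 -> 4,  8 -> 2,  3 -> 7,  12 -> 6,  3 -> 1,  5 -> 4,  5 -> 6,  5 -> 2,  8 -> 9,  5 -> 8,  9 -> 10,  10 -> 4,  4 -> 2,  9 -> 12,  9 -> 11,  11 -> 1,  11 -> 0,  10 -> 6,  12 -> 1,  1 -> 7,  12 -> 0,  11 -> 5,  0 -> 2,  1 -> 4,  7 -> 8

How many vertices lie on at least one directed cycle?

10

A vertex is on a directed cycle iff it belongs to a strongly connected component of size ≥ 2 (or has a self-loop).
The vertices on cycles are {1, 3, 5, 6, 7, 8, 9, 10, 11, 12} — 10 in total.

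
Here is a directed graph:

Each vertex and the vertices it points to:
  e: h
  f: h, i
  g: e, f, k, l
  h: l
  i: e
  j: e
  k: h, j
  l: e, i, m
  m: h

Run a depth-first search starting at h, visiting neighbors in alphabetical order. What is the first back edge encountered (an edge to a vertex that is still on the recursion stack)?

e→h

DFS from h (visiting neighbors in alphabetical order); mark gray on enter, black on exit:
h gray
  l gray
    e gray
      e→h: h is gray → back edge
First back edge: e → h.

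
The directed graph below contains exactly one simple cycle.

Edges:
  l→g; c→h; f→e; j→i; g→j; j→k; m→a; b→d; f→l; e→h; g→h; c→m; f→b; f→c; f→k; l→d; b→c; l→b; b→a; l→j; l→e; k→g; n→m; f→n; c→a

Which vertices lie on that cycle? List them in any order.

DFS with gray/black marking from k:
k gray
  g gray
    h gray
    h black
    j gray
      j→k: k is gray → back edge
Back edge closes the cycle k → g → j → k; its vertices are {g, j, k}.

g, j, k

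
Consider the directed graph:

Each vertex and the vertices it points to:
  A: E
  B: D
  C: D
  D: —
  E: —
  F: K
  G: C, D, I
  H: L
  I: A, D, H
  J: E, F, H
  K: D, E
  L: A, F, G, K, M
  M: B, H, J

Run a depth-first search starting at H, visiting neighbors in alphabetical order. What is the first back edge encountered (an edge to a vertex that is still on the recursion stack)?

I->H

DFS from H (visiting neighbors in alphabetical order); mark gray on enter, black on exit:
H gray
  L gray
    A gray
      E gray
      E black
    A black
    F gray
      K gray
        D gray
        D black
        K→E: E black — skip
      K black
    F black
    G gray
      C gray
        C→D: D black — skip
      C black
      G→D: D black — skip
      I gray
        I→A: A black — skip
        I→D: D black — skip
        I→H: H is gray → back edge
First back edge: I → H.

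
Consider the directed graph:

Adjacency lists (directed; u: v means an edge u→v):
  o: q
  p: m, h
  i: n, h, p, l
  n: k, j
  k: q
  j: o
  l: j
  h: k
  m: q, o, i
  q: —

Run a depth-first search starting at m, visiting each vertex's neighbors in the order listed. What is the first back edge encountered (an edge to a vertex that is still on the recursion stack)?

DFS from m (visiting each vertex's neighbors in the order listed); mark gray on enter, black on exit:
m gray
  q gray
  q black
  o gray
    o→q: q black — skip
  o black
  i gray
    n gray
      k gray
        k→q: q black — skip
      k black
      j gray
        j→o: o black — skip
      j black
    n black
    h gray
      h→k: k black — skip
    h black
    p gray
      p→m: m is gray → back edge
First back edge: p → m.

p→m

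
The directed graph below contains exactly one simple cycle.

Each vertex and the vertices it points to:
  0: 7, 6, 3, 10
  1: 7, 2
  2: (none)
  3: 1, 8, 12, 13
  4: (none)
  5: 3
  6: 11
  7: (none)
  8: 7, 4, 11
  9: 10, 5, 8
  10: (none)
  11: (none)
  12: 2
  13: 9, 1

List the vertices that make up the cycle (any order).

3, 5, 9, 13

DFS with gray/black marking from 3:
3 gray
  1 gray
    7 gray
    7 black
    2 gray
    2 black
  1 black
  8 gray
    8→7: 7 black — skip
    4 gray
    4 black
    11 gray
    11 black
  8 black
  12 gray
    12→2: 2 black — skip
  12 black
  13 gray
    9 gray
      10 gray
      10 black
      5 gray
        5→3: 3 is gray → back edge
Back edge closes the cycle 3 → 13 → 9 → 5 → 3; its vertices are {3, 5, 9, 13}.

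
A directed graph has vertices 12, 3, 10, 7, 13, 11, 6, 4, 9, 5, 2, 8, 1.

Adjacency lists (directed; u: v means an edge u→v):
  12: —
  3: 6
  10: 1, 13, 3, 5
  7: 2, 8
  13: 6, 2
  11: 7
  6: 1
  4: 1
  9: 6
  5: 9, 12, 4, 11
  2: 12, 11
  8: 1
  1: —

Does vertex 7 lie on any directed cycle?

7 is on a cycle iff 7 can reach itself via ≥1 edge.
7 → 2 → 11 → 7 — yes.

Yes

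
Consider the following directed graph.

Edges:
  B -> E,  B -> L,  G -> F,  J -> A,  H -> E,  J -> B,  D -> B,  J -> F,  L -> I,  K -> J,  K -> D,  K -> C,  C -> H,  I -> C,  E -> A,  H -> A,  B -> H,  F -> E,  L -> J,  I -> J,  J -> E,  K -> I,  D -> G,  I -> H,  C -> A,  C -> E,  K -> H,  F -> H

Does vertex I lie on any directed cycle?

Yes

I is on a cycle iff I can reach itself via ≥1 edge.
I → J → B → L → I — yes.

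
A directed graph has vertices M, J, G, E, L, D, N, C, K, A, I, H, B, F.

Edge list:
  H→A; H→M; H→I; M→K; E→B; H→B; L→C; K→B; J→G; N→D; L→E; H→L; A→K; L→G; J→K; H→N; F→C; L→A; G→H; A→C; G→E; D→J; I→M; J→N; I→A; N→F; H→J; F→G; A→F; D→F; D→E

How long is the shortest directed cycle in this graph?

3

For each vertex v, BFS finds the shortest path from v back to v.
The shortest such closed walk is H → L → G → H, length 3.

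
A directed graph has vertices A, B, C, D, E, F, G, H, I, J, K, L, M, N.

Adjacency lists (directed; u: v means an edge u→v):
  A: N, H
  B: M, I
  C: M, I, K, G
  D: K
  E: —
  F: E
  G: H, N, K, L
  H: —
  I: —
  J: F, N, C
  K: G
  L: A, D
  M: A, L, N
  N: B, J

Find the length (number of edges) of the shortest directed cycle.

For each vertex v, BFS finds the shortest path from v back to v.
The shortest such closed walk is J → N → J, length 2.

2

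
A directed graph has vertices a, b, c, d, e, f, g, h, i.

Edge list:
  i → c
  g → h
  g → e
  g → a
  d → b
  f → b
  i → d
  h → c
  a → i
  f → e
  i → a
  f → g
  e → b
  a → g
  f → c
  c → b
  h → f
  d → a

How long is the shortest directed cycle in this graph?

For each vertex v, BFS finds the shortest path from v back to v.
The shortest such closed walk is g → a → g, length 2.

2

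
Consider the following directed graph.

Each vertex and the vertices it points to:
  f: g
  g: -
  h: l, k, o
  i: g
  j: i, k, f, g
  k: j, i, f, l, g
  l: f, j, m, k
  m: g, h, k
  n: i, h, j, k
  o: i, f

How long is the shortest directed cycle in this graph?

For each vertex v, BFS finds the shortest path from v back to v.
The shortest such closed walk is l → k → l, length 2.

2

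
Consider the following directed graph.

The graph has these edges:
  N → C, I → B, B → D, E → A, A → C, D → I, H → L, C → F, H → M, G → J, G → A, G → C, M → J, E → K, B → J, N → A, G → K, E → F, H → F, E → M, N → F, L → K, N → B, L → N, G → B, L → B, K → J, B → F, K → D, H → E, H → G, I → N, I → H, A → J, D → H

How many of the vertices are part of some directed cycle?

9

A vertex is on a directed cycle iff it belongs to a strongly connected component of size ≥ 2 (or has a self-loop).
The vertices on cycles are {B, D, E, G, H, I, K, L, N} — 9 in total.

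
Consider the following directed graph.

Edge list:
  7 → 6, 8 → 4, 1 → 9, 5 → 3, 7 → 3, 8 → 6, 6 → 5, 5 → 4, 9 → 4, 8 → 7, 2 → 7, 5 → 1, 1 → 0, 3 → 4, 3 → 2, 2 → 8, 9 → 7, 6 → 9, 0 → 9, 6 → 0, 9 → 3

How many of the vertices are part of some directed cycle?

A vertex is on a directed cycle iff it belongs to a strongly connected component of size ≥ 2 (or has a self-loop).
The vertices on cycles are {0, 1, 2, 3, 5, 6, 7, 8, 9} — 9 in total.

9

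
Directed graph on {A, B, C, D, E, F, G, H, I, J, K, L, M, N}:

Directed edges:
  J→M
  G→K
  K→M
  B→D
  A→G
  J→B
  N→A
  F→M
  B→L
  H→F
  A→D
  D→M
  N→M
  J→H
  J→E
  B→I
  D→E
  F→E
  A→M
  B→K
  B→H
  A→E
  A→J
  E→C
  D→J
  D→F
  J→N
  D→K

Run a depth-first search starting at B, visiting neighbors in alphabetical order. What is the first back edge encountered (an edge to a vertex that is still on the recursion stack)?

J→B

DFS from B (visiting neighbors in alphabetical order); mark gray on enter, black on exit:
B gray
  D gray
    E gray
      C gray
      C black
    E black
    F gray
      F→E: E black — skip
      M gray
      M black
    F black
    J gray
      J→B: B is gray → back edge
First back edge: J → B.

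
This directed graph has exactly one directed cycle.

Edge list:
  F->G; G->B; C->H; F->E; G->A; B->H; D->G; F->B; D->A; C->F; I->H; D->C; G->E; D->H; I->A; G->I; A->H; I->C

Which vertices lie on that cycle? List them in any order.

DFS with gray/black marking from C:
C gray
  F gray
    B gray
      H gray
      H black
    B black
    G gray
      A gray
        A→H: H black — skip
      A black
      I gray
        I→A: A black — skip
        I→C: C is gray → back edge
Back edge closes the cycle C → F → G → I → C; its vertices are {C, F, G, I}.

C, F, G, I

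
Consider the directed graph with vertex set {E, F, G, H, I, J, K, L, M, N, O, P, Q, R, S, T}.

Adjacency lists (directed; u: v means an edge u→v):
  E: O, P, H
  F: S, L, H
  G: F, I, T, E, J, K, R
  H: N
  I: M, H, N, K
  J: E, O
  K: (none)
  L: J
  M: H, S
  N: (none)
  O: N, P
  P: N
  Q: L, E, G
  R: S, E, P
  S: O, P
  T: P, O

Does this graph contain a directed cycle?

DFS with white/gray/black marking, starting from G:
G gray
  F gray
    S gray
      O gray
        N gray
        N black
        P gray
          P→N: N black — skip
        P black
      O black
      S→P: P black — skip
    S black
    L gray
      J gray
        E gray
          E→O: O black — skip
          E→P: P black — skip
          H gray
            H→N: N black — skip
          H black
        E black
        J→O: O black — skip
      J black
    L black
    F→H: H black — skip
  F black
  I gray
    M gray
      M→H: H black — skip
      M→S: S black — skip
    M black
    I→H: H black — skip
    I→N: N black — skip
    K gray
    K black
  I black
  T gray
    T→P: P black — skip
    T→O: O black — skip
  T black
  G→E: E black — skip
  G→J: J black — skip
  G→K: K black — skip
  R gray
    R→S: S black — skip
    R→E: E black — skip
    R→P: P black — skip
  R black
G black
Q gray
  Q→L: L black — skip
  Q→E: E black — skip
  Q→G: G black — skip
Q black
Every edge goes to a white or black vertex — no back edge, so the graph is acyclic.

No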